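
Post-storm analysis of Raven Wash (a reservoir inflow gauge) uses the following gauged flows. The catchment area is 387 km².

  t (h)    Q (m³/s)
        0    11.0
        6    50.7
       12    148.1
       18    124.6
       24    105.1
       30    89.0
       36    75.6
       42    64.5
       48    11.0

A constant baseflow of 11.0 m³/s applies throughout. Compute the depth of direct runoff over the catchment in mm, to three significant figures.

d ≈ 32.4 mm

Direct runoff: 0.0, 39.7, 137.1, 113.6, 94.1, 78.0, 64.6, 53.5, 0.0 m³/s; ΣQ_DR = 580.6 m³/s.
V = ΣQ_DR · Δt = 580.6 × 21600 s = 1.254 × 10^7 m³.
Over A = 387 km², depth = V / A = 32.4 mm.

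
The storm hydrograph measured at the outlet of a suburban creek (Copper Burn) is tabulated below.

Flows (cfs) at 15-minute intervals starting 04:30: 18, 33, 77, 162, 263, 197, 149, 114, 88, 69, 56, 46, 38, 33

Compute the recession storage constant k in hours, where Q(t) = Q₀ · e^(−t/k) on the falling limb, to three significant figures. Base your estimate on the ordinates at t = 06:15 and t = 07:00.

On the falling limb, Q drops from 114 to 56 cfs between t = 06:15 and t = 07:00 (Δt = 0.75 h).
k = −Δt / ln(Q₂/Q₁) = −0.75 / ln(56/114) = 1.06 h.

k ≈ 1.06 h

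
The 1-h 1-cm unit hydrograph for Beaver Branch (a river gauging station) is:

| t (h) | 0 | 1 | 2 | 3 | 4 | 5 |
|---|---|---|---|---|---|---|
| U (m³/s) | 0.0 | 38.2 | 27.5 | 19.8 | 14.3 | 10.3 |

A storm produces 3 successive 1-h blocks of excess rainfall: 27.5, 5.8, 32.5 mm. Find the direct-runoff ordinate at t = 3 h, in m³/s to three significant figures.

By discrete convolution, Q_j = Σ (P_i / 10 mm) · U_{j−i}.
At t = 3 h (j=3): Q = (27.5/10)·19.8 + (5.8/10)·27.5 + (32.5/10)·38.2 = 195 m³/s.

Q ≈ 195 m³/s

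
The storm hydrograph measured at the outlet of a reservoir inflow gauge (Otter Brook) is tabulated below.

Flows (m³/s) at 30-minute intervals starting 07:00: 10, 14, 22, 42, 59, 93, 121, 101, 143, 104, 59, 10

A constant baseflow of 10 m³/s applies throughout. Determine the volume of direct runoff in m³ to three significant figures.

V ≈ 1.18 × 10^6 m³

Direct-runoff ordinates (Q − Q_b): 0.0, 4.0, 12.0, 32.0, 49.0, 83.0, 111.0, 91.0, 133.0, 94.0, 49.0, 0.0 m³/s.
ΣQ_DR = 658.0 m³/s.
With Δt = 0.5 h = 1800 s, V = ΣQ_DR · Δt = 658.0 × 1800 = 1.18 × 10^6 m³.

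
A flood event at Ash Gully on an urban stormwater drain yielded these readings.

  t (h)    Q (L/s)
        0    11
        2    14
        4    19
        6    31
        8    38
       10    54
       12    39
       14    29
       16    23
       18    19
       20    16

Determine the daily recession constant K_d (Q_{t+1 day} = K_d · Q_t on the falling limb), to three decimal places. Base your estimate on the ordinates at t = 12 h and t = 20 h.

Between t = 12 h and t = 20 h the flow falls from 39 to 16 L/s over 4×2 h = 8 h.
Per-interval ratio K = (16/39)^(1/4) = 0.8003; K_d = K^(24/2) = 0.069.

K_d ≈ 0.069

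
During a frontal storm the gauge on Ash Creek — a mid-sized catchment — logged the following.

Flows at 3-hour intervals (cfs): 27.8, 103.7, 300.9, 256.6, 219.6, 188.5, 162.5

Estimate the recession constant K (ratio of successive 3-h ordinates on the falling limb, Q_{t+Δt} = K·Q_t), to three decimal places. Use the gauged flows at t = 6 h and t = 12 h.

Using the recession-limb readings at t = 6 h and t = 12 h: Q falls from 300.9 to 219.6 cfs over 2 intervals.
K = (Q₂/Q₁)^(1/2) = (219.6/300.9)^(1/2) = 0.854.

K ≈ 0.854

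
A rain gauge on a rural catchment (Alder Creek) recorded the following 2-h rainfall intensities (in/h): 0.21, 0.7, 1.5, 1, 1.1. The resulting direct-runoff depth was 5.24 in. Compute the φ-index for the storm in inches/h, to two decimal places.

Only the 4 blocks with intensity above φ contribute runoff: 0.7, 1.5, 1, 1.1 in/h.
Σ(I−φ)·Δt = d  ⇒  (0.7+1.5+1+1.1 − 4φ)·2 = 5.24
φ = (4.300 − 5.24/2) / 4 = 0.42 in/h.

φ ≈ 0.42 in/h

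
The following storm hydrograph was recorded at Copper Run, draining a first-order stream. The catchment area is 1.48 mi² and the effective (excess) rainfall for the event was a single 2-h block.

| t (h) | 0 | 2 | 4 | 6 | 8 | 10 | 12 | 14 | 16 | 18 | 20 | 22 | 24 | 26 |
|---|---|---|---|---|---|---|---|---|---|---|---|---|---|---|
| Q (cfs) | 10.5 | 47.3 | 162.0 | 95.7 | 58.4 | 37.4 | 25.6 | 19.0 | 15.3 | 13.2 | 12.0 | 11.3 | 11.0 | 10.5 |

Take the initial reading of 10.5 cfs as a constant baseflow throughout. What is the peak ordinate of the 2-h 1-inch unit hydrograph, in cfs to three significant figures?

Direct runoff: 0.0, 36.8, 151.5, 85.2, 47.9, 26.9, 15.1, 8.5, 4.8, 2.7, 1.5, 0.8, 0.5, 0.0 cfs; ΣQ_DR = 382.2 cfs, peak = 151.5 cfs.
Runoff depth d = ΣQ_DR·Δt / A = 382.2 × 7200 / (1.48 mi²) = 0.8003 in.
The 1-inch UH is the DRH scaled by (1 in)/d, so U_p = 151.5 × 1/0.8003 = 189 cfs.

U_p ≈ 189 cfs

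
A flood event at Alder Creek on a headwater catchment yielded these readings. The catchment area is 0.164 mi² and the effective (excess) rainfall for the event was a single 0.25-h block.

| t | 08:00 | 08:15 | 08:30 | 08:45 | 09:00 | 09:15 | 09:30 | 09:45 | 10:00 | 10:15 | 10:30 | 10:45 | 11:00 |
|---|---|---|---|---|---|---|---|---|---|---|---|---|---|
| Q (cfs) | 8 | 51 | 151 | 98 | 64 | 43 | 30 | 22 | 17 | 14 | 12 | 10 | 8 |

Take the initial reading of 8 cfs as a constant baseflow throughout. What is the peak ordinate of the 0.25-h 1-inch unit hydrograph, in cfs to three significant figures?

U_p ≈ 143 cfs

Direct runoff: 0.0, 43.0, 143.0, 90.0, 56.0, 35.0, 22.0, 14.0, 9.0, 6.0, 4.0, 2.0, 0.0 cfs; ΣQ_DR = 424.0 cfs, peak = 143.0 cfs.
Runoff depth d = ΣQ_DR·Δt / A = 424.0 × 900 / (0.164 mi²) = 1.002 in.
The 1-inch UH is the DRH scaled by (1 in)/d, so U_p = 143.0 × 1/1.002 = 143 cfs.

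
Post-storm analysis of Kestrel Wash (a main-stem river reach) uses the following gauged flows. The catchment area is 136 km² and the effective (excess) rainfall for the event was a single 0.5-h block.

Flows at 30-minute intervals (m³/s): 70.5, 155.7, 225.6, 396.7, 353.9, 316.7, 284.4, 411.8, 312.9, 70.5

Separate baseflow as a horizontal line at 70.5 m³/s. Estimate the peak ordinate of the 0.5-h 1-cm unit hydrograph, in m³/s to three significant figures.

U_p ≈ 136 m³/s

Direct runoff: 0.0, 85.2, 155.1, 326.2, 283.4, 246.2, 213.9, 341.3, 242.4, 0.0 m³/s; ΣQ_DR = 1894 m³/s, peak = 341.3 m³/s.
Runoff depth d = ΣQ_DR·Δt / A = 1894 × 1800 / (136 km²) = 25.06 mm.
The 1-cm UH is the DRH scaled by (10 mm)/d, so U_p = 341.3 × 10/25.06 = 136 m³/s.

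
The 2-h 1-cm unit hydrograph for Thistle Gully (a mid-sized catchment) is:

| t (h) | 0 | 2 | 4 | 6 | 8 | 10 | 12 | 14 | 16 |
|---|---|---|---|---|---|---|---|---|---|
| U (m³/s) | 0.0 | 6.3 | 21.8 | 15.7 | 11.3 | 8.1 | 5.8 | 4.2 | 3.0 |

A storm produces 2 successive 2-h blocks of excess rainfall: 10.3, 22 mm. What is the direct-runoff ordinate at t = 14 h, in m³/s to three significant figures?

Q ≈ 17.1 m³/s

By discrete convolution, Q_j = Σ (P_i / 10 mm) · U_{j−i}.
At t = 14 h (j=7): Q = (10.3/10)·4.2 + (22/10)·5.8 = 17.1 m³/s.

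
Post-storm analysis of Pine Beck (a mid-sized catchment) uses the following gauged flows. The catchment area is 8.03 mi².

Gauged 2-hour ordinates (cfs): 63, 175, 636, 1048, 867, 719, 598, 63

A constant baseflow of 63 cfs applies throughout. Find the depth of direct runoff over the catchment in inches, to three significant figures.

Direct runoff: 0.0, 112.0, 573.0, 985.0, 804.0, 656.0, 535.0, 0.0 cfs; ΣQ_DR = 3665 cfs.
V = ΣQ_DR · Δt = 3665 × 7200 s = 2.639 × 10^7 ft³.
Over A = 8.03 mi², depth = V / A = 1.41 in.

d ≈ 1.41 in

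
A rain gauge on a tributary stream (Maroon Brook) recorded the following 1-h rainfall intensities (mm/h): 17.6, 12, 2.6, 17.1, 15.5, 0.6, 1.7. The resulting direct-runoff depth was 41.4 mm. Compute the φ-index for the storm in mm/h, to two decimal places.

Only the 4 blocks with intensity above φ contribute runoff: 17.6, 12, 17.1, 15.5 mm/h.
Σ(I−φ)·Δt = d  ⇒  (17.6+12+17.1+15.5 − 4φ)·1 = 41.4
φ = (62.20 − 41.4/1) / 4 = 5.20 mm/h.

φ ≈ 5.20 mm/h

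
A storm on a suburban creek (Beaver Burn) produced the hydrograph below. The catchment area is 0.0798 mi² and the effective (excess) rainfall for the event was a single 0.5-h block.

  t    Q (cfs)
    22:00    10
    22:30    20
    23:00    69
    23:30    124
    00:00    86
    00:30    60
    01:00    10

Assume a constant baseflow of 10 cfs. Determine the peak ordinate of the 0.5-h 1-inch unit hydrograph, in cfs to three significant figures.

U_p ≈ 38.0 cfs

Direct runoff: 0.0, 10.0, 59.0, 114.0, 76.0, 50.0, 0.0 cfs; ΣQ_DR = 309.0 cfs, peak = 114.0 cfs.
Runoff depth d = ΣQ_DR·Δt / A = 309.0 × 1800 / (0.0798 mi²) = 3.000 in.
The 1-inch UH is the DRH scaled by (1 in)/d, so U_p = 114.0 × 1/3.000 = 38.0 cfs.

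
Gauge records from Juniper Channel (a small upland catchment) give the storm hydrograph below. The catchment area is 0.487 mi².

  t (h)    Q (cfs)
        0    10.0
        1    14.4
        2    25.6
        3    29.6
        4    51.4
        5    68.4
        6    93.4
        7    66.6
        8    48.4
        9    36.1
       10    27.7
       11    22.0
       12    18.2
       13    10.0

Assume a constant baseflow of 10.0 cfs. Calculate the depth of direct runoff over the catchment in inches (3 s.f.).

Direct runoff: 0.0, 4.4, 15.6, 19.6, 41.4, 58.4, 83.4, 56.6, 38.4, 26.1, 17.7, 12.0, 8.2, 0.0 cfs; ΣQ_DR = 381.8 cfs.
V = ΣQ_DR · Δt = 381.8 × 3600 s = 1.374 × 10^6 ft³.
Over A = 0.487 mi², depth = V / A = 1.21 in.

d ≈ 1.21 in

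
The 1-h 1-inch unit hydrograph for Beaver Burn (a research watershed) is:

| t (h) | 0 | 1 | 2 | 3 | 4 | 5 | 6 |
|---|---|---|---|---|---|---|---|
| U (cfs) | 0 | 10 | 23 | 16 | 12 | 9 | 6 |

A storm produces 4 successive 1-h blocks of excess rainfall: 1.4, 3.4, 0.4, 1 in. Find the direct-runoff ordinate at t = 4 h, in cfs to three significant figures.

By discrete convolution, Q_j = Σ (P_i / 1 in) · U_{j−i}.
At t = 4 h (j=4): Q = (1.4/1)·12 + (3.4/1)·16 + (0.4/1)·23 + (1/1)·10 = 90.4 cfs.

Q ≈ 90.4 cfs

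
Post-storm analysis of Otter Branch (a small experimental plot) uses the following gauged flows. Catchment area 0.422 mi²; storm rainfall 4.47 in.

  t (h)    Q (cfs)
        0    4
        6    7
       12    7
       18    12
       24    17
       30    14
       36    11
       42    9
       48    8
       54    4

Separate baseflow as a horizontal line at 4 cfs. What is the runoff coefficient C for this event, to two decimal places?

C ≈ 0.26

ΣQ_DR = 53.00 cfs; V = ΣQ_DR·Δt = 1.145 × 10^6 ft³.
Runoff depth d = V / A = 1.168 in.
C = d / P = 1.168 / 4.47 = 0.26.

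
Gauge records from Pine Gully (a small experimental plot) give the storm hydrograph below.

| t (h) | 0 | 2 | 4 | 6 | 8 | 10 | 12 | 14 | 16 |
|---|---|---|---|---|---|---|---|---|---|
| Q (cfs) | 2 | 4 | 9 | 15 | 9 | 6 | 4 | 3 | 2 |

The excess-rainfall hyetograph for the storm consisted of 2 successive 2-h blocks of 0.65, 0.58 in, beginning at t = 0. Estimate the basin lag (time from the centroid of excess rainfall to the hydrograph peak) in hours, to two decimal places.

t_L ≈ 4.06 h

Centroid of excess rainfall: t_c = Σ P_i·t̄_i / ΣP_i = 1.9431 h (block centres at 1, 3 h).
Hydrograph peak occurs at t = 6 h, so basin lag t_L = 6 − 1.9431 = 4.06 h.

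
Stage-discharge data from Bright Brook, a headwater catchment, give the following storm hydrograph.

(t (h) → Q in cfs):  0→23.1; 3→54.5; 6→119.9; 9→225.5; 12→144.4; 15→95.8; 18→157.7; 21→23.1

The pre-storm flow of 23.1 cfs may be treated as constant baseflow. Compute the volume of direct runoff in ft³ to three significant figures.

Direct-runoff ordinates (Q − Q_b): 0.0, 31.4, 96.8, 202.4, 121.3, 72.7, 134.6, 0.0 cfs.
ΣQ_DR = 659.2 cfs.
With Δt = 3 h = 10800 s, V = ΣQ_DR · Δt = 659.2 × 10800 = 7.12 × 10^6 ft³.

V ≈ 7.12 × 10^6 ft³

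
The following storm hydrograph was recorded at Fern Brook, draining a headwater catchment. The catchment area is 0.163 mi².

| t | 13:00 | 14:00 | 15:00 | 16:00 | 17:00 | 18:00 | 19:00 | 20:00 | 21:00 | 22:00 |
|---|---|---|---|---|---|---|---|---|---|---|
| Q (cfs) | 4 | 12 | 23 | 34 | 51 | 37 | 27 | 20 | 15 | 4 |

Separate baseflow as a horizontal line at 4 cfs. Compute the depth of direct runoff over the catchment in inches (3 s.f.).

d ≈ 1.78 in

Direct runoff: 0.0, 8.0, 19.0, 30.0, 47.0, 33.0, 23.0, 16.0, 11.0, 0.0 cfs; ΣQ_DR = 187.0 cfs.
V = ΣQ_DR · Δt = 187.0 × 3600 s = 6.732 × 10^5 ft³.
Over A = 0.163 mi², depth = V / A = 1.78 in.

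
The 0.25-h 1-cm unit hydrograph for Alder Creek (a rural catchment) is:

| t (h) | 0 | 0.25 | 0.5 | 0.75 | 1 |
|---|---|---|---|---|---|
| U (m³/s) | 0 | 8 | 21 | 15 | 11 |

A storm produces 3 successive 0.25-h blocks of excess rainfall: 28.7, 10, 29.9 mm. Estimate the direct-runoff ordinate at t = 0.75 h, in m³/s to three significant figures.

Q ≈ 88.0 m³/s

By discrete convolution, Q_j = Σ (P_i / 10 mm) · U_{j−i}.
At t = 0.75 h (j=3): Q = (28.7/10)·15 + (10/10)·21 + (29.9/10)·8 = 88.0 m³/s.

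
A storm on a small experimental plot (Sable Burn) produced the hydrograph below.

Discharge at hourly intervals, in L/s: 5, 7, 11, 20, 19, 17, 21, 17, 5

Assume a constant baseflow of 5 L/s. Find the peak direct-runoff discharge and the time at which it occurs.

Q_p = 16.0 L/s at t = 6 h

Subtracting baseflow gives direct-runoff ordinates: 0.0, 2.0, 6.0, 15.0, 14.0, 12.0, 16.0, 12.0, 0.0 L/s.
The maximum is 16.0 L/s, occurring at the reading for t = 6 h.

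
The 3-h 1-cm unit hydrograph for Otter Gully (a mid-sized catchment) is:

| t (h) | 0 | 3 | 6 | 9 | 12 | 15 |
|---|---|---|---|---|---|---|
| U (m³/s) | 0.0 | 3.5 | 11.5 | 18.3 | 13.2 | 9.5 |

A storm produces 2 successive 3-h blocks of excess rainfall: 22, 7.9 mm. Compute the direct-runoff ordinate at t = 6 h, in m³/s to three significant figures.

Q ≈ 28.1 m³/s

By discrete convolution, Q_j = Σ (P_i / 10 mm) · U_{j−i}.
At t = 6 h (j=2): Q = (22/10)·11.5 + (7.9/10)·3.5 = 28.1 m³/s.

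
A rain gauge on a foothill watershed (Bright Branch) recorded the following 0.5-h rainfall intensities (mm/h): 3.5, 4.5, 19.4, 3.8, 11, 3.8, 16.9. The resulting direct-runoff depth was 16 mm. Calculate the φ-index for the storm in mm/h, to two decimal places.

φ ≈ 5.10 mm/h

Only the 3 blocks with intensity above φ contribute runoff: 19.4, 11, 16.9 mm/h.
Σ(I−φ)·Δt = d  ⇒  (19.4+11+16.9 − 3φ)·0.5 = 16
φ = (47.30 − 16/0.5) / 3 = 5.10 mm/h.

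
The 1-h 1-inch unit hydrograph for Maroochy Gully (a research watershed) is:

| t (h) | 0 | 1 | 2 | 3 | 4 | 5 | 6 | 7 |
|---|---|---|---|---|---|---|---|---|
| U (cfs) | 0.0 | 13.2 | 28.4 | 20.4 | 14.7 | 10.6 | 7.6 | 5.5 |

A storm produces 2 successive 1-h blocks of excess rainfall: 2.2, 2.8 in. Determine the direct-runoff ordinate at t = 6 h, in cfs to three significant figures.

Q ≈ 46.4 cfs

By discrete convolution, Q_j = Σ (P_i / 1 in) · U_{j−i}.
At t = 6 h (j=6): Q = (2.2/1)·7.6 + (2.8/1)·10.6 = 46.4 cfs.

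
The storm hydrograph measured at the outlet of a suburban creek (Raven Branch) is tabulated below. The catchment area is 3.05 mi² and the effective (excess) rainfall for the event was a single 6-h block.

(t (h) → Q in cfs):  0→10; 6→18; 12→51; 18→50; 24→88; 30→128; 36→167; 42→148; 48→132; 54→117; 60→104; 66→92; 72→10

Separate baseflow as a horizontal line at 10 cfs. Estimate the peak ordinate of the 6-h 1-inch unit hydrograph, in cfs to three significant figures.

Direct runoff: 0.0, 8.0, 41.0, 40.0, 78.0, 118.0, 157.0, 138.0, 122.0, 107.0, 94.0, 82.0, 0.0 cfs; ΣQ_DR = 985.0 cfs, peak = 157.0 cfs.
Runoff depth d = ΣQ_DR·Δt / A = 985.0 × 21600 / (3.05 mi²) = 3.003 in.
The 1-inch UH is the DRH scaled by (1 in)/d, so U_p = 157.0 × 1/3.003 = 52.3 cfs.

U_p ≈ 52.3 cfs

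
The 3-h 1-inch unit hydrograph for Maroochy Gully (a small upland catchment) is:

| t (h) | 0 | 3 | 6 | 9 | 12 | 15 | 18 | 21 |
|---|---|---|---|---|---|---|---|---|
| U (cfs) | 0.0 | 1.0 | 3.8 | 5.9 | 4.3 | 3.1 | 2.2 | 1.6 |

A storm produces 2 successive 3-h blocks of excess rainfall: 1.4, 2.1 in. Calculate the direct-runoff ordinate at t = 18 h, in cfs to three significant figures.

By discrete convolution, Q_j = Σ (P_i / 1 in) · U_{j−i}.
At t = 18 h (j=6): Q = (1.4/1)·2.2 + (2.1/1)·3.1 = 9.59 cfs.

Q ≈ 9.59 cfs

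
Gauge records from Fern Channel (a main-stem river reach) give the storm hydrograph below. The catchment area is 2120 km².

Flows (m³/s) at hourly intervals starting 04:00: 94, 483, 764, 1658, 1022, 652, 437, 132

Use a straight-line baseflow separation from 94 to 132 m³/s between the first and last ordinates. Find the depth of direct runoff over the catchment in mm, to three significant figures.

d ≈ 7.37 mm

Direct runoff: 0.00, 383.57, 659.14, 1547.71, 906.29, 530.86, 310.43, 0.00 m³/s; ΣQ_DR = 4338 m³/s.
V = ΣQ_DR · Δt = 4338 × 3600 s = 1.562 × 10^7 m³.
Over A = 2120 km², depth = V / A = 7.37 mm.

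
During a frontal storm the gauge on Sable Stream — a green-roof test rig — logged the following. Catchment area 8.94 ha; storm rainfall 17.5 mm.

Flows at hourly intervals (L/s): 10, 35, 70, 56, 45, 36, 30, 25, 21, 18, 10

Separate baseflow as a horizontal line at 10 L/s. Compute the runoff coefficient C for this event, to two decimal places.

C ≈ 0.57

ΣQ_DR = 246.0 L/s; V = ΣQ_DR·Δt = 8.856 × 10^5 L.
Runoff depth d = V / A = 9.906 mm.
C = d / P = 9.906 / 17.5 = 0.57.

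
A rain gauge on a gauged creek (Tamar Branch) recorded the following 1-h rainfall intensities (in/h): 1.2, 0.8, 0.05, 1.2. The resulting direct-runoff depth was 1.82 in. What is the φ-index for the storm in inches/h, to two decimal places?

Only the 3 blocks with intensity above φ contribute runoff: 1.2, 0.8, 1.2 in/h.
Σ(I−φ)·Δt = d  ⇒  (1.2+0.8+1.2 − 3φ)·1 = 1.82
φ = (3.200 − 1.82/1) / 3 = 0.46 in/h.

φ ≈ 0.46 in/h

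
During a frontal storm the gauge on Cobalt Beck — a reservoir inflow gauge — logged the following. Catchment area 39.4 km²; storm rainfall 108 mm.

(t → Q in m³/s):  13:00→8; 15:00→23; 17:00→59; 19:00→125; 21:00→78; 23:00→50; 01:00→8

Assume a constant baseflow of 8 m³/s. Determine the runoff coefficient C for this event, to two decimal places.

C ≈ 0.50

ΣQ_DR = 295.0 m³/s; V = ΣQ_DR·Δt = 2.124 × 10^6 m³.
Runoff depth d = V / A = 53.91 mm.
C = d / P = 53.91 / 108 = 0.50.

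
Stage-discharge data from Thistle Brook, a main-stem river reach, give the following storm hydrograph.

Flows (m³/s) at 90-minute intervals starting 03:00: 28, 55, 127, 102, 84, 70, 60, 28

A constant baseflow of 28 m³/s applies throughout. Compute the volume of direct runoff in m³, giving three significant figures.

V ≈ 1.78 × 10^6 m³

Direct-runoff ordinates (Q − Q_b): 0.0, 27.0, 99.0, 74.0, 56.0, 42.0, 32.0, 0.0 m³/s.
ΣQ_DR = 330.0 m³/s.
With Δt = 1.5 h = 5400 s, V = ΣQ_DR · Δt = 330.0 × 5400 = 1.78 × 10^6 m³.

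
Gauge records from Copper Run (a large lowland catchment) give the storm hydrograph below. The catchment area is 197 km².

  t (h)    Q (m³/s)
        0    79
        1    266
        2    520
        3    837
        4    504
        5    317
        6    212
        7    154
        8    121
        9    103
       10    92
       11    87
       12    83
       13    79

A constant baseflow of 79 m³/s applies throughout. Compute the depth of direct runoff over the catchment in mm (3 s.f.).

d ≈ 42.9 mm

Direct runoff: 0.0, 187.0, 441.0, 758.0, 425.0, 238.0, 133.0, 75.0, 42.0, 24.0, 13.0, 8.0, 4.0, 0.0 m³/s; ΣQ_DR = 2348 m³/s.
V = ΣQ_DR · Δt = 2348 × 3600 s = 8.453 × 10^6 m³.
Over A = 197 km², depth = V / A = 42.9 mm.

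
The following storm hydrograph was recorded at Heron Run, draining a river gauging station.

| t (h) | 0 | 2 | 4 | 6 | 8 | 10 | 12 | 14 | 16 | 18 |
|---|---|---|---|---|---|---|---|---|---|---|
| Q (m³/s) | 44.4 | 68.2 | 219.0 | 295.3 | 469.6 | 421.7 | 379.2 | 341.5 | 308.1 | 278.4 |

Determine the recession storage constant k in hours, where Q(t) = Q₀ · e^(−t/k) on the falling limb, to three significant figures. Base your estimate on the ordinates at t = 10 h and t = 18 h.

On the falling limb, Q drops from 421.7 to 278.4 m³/s between t = 10 h and t = 18 h (Δt = 8 h).
k = −Δt / ln(Q₂/Q₁) = −8 / ln(278.4/421.7) = 19.3 h.

k ≈ 19.3 h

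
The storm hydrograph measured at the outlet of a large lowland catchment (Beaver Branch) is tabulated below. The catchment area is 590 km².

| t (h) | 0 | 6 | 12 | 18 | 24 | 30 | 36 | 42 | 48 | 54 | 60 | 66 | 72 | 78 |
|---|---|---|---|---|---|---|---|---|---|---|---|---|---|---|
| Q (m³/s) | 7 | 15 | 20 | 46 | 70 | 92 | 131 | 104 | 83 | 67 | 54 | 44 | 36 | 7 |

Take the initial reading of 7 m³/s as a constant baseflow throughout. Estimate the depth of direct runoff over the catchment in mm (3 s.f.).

d ≈ 24.8 mm

Direct runoff: 0.0, 8.0, 13.0, 39.0, 63.0, 85.0, 124.0, 97.0, 76.0, 60.0, 47.0, 37.0, 29.0, 0.0 m³/s; ΣQ_DR = 678.0 m³/s.
V = ΣQ_DR · Δt = 678.0 × 21600 s = 1.464 × 10^7 m³.
Over A = 590 km², depth = V / A = 24.8 mm.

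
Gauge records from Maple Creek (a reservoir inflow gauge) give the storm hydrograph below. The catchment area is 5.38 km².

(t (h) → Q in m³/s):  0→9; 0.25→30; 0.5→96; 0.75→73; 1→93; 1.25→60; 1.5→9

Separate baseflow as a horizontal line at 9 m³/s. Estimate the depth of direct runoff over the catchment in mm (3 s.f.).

d ≈ 51.4 mm

Direct runoff: 0.0, 21.0, 87.0, 64.0, 84.0, 51.0, 0.0 m³/s; ΣQ_DR = 307.0 m³/s.
V = ΣQ_DR · Δt = 307.0 × 900 s = 2.763 × 10^5 m³.
Over A = 5.38 km², depth = V / A = 51.4 mm.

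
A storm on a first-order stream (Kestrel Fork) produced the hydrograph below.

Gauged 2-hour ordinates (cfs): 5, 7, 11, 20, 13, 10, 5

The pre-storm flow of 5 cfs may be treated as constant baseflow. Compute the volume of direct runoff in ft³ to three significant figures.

V ≈ 2.59 × 10^5 ft³

Direct-runoff ordinates (Q − Q_b): 0.0, 2.0, 6.0, 15.0, 8.0, 5.0, 0.0 cfs.
ΣQ_DR = 36.00 cfs.
With Δt = 2 h = 7200 s, V = ΣQ_DR · Δt = 36.00 × 7200 = 2.59 × 10^5 ft³.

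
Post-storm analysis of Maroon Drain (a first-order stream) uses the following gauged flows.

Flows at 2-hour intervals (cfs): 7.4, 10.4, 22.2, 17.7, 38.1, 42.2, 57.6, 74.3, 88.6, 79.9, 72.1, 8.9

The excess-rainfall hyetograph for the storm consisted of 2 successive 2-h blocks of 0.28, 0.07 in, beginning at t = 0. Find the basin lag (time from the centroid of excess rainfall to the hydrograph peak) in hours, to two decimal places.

Centroid of excess rainfall: t_c = Σ P_i·t̄_i / ΣP_i = 1.4000 h (block centres at 1, 3 h).
Hydrograph peak occurs at t = 16 h, so basin lag t_L = 16 − 1.4000 = 14.60 h.

t_L ≈ 14.60 h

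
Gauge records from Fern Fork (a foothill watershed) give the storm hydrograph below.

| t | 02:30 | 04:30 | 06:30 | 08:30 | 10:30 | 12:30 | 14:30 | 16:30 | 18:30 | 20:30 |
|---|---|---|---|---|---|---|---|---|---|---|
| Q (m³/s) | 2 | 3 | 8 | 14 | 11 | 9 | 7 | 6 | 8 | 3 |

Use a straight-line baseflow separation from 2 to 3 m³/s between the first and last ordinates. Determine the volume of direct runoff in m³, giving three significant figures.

Direct-runoff ordinates (Q − Q_b): 0.00, 0.89, 5.78, 11.67, 8.56, 6.44, 4.33, 3.22, 5.11, 0.00 m³/s.
ΣQ_DR = 46.00 m³/s.
With Δt = 2 h = 7200 s, V = ΣQ_DR · Δt = 46.00 × 7200 = 3.31 × 10^5 m³.

V ≈ 3.31 × 10^5 m³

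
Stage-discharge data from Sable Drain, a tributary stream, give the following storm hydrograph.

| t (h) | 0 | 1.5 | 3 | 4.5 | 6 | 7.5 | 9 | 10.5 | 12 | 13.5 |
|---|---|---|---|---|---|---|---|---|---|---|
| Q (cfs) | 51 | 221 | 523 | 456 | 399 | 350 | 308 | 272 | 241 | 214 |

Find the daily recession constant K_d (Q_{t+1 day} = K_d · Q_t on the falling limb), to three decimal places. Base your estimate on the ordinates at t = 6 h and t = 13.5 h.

K_d ≈ 0.136

Between t = 6 h and t = 13.5 h the flow falls from 399 to 214 cfs over 5×1.5 h = 7.5 h.
Per-interval ratio K = (214/399)^(1/5) = 0.8829; K_d = K^(24/1.5) = 0.136.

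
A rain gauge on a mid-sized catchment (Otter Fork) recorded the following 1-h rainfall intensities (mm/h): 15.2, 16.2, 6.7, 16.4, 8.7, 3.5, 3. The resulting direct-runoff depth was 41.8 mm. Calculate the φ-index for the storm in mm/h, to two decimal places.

φ ≈ 4.28 mm/h

Only the 5 blocks with intensity above φ contribute runoff: 15.2, 16.2, 6.7, 16.4, 8.7 mm/h.
Σ(I−φ)·Δt = d  ⇒  (15.2+16.2+6.7+16.4+8.7 − 5φ)·1 = 41.8
φ = (63.20 − 41.8/1) / 5 = 4.28 mm/h.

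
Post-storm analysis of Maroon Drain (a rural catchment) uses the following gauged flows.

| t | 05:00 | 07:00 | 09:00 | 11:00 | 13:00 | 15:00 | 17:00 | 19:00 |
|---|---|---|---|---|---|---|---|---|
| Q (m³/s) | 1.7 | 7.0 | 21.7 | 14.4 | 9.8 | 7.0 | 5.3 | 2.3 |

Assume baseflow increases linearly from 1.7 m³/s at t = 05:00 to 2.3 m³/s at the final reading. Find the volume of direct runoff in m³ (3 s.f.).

V ≈ 3.83 × 10^5 m³

Direct-runoff ordinates (Q − Q_b): 0.00, 5.21, 19.83, 12.44, 7.76, 4.87, 3.09, 0.00 m³/s.
ΣQ_DR = 53.20 m³/s.
With Δt = 2 h = 7200 s, V = ΣQ_DR · Δt = 53.20 × 7200 = 3.83 × 10^5 m³.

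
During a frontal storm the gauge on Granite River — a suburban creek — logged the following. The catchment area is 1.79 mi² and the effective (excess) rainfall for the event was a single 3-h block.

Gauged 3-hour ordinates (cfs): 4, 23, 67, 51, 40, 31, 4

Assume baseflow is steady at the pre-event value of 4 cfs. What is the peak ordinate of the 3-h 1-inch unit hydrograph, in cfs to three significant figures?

Direct runoff: 0.0, 19.0, 63.0, 47.0, 36.0, 27.0, 0.0 cfs; ΣQ_DR = 192.0 cfs, peak = 63.0 cfs.
Runoff depth d = ΣQ_DR·Δt / A = 192.0 × 10800 / (1.79 mi²) = 0.4986 in.
The 1-inch UH is the DRH scaled by (1 in)/d, so U_p = 63.0 × 1/0.4986 = 126 cfs.

U_p ≈ 126 cfs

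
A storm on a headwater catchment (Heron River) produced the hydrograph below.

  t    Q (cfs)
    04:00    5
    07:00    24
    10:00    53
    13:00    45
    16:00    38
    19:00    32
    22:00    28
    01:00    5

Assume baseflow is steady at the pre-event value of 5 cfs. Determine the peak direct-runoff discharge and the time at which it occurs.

Q_p = 48.0 cfs at t = 10:00

Subtracting baseflow gives direct-runoff ordinates: 0.0, 19.0, 48.0, 40.0, 33.0, 27.0, 23.0, 0.0 cfs.
The maximum is 48.0 cfs, occurring at the reading for t = 10:00.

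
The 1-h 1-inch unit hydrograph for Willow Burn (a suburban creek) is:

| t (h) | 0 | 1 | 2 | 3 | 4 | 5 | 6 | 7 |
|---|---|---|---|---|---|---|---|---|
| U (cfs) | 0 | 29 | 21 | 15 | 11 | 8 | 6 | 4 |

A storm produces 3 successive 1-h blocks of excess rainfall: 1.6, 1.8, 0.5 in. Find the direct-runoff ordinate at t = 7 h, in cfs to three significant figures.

Q ≈ 21.2 cfs

By discrete convolution, Q_j = Σ (P_i / 1 in) · U_{j−i}.
At t = 7 h (j=7): Q = (1.6/1)·4 + (1.8/1)·6 + (0.5/1)·8 = 21.2 cfs.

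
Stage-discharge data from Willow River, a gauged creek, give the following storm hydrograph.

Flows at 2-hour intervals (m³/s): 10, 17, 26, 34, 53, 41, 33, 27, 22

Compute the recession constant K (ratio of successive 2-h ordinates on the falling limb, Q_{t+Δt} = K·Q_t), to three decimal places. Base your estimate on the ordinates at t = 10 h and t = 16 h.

K ≈ 0.813

Using the recession-limb readings at t = 10 h and t = 16 h: Q falls from 41 to 22 m³/s over 3 intervals.
K = (Q₂/Q₁)^(1/3) = (22/41)^(1/3) = 0.813.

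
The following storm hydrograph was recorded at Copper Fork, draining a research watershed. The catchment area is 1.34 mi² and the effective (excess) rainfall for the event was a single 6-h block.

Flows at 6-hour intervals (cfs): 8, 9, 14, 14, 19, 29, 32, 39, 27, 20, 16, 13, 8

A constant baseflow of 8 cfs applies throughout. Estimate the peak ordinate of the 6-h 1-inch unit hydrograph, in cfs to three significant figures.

U_p ≈ 31.0 cfs

Direct runoff: 0.0, 1.0, 6.0, 6.0, 11.0, 21.0, 24.0, 31.0, 19.0, 12.0, 8.0, 5.0, 0.0 cfs; ΣQ_DR = 144.0 cfs, peak = 31.0 cfs.
Runoff depth d = ΣQ_DR·Δt / A = 144.0 × 21600 / (1.34 mi²) = 0.9991 in.
The 1-inch UH is the DRH scaled by (1 in)/d, so U_p = 31.0 × 1/0.9991 = 31.0 cfs.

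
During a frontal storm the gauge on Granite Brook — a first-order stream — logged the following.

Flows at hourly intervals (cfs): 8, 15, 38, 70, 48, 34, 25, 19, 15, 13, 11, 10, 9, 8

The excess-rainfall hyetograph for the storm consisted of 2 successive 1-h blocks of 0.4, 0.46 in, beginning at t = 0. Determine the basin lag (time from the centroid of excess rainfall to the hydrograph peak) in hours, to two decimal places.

t_L ≈ 1.97 h

Centroid of excess rainfall: t_c = Σ P_i·t̄_i / ΣP_i = 1.0349 h (block centres at 0.5, 1.5 h).
Hydrograph peak occurs at t = 3 h, so basin lag t_L = 3 − 1.0349 = 1.97 h.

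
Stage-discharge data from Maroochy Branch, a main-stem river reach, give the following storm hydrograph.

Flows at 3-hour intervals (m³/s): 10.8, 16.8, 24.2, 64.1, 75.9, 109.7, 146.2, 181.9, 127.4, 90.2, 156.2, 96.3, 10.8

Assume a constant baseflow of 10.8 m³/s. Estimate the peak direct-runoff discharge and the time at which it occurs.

Q_p = 171.1 m³/s at t = 21 h

Subtracting baseflow gives direct-runoff ordinates: 0.0, 6.0, 13.4, 53.3, 65.1, 98.9, 135.4, 171.1, 116.6, 79.4, 145.4, 85.5, 0.0 m³/s.
The maximum is 171.1 m³/s, occurring at the reading for t = 21 h.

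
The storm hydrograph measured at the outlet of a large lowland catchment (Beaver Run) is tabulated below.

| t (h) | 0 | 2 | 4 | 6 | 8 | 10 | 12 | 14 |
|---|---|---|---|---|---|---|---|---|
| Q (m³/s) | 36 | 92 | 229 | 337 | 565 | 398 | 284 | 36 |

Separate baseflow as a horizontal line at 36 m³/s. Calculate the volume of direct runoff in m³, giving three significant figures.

Direct-runoff ordinates (Q − Q_b): 0.0, 56.0, 193.0, 301.0, 529.0, 362.0, 248.0, 0.0 m³/s.
ΣQ_DR = 1689 m³/s.
With Δt = 2 h = 7200 s, V = ΣQ_DR · Δt = 1689 × 7200 = 1.22 × 10^7 m³.

V ≈ 1.22 × 10^7 m³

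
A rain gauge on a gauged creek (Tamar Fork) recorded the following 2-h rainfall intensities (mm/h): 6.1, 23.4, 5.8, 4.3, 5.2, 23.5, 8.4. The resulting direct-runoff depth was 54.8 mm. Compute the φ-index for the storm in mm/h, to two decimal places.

Only the 2 blocks with intensity above φ contribute runoff: 23.4, 23.5 mm/h.
Σ(I−φ)·Δt = d  ⇒  (23.4+23.5 − 2φ)·2 = 54.8
φ = (46.90 − 54.8/2) / 2 = 9.75 mm/h.

φ ≈ 9.75 mm/h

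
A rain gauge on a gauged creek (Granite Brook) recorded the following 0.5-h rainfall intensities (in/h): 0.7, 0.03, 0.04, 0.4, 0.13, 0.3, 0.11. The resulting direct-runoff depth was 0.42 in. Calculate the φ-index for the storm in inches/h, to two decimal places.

Only the 3 blocks with intensity above φ contribute runoff: 0.7, 0.4, 0.3 in/h.
Σ(I−φ)·Δt = d  ⇒  (0.7+0.4+0.3 − 3φ)·0.5 = 0.42
φ = (1.400 − 0.42/0.5) / 3 = 0.19 in/h.

φ ≈ 0.19 in/h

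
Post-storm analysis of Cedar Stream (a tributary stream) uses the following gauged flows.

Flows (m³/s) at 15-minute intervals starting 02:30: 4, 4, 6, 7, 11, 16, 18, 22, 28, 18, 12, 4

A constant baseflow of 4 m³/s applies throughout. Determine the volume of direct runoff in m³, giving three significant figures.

V ≈ 91800 m³

Direct-runoff ordinates (Q − Q_b): 0.0, 0.0, 2.0, 3.0, 7.0, 12.0, 14.0, 18.0, 24.0, 14.0, 8.0, 0.0 m³/s.
ΣQ_DR = 102.0 m³/s.
With Δt = 0.25 h = 900 s, V = ΣQ_DR · Δt = 102.0 × 900 = 91800 m³.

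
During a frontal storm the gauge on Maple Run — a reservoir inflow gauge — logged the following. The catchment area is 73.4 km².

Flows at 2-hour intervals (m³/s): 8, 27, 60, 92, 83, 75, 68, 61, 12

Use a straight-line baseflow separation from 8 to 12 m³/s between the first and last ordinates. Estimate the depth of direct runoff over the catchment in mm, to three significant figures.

Direct runoff: 0.00, 18.50, 51.00, 82.50, 73.00, 64.50, 57.00, 49.50, 0.00 m³/s; ΣQ_DR = 396.0 m³/s.
V = ΣQ_DR · Δt = 396.0 × 7200 s = 2.851 × 10^6 m³.
Over A = 73.4 km², depth = V / A = 38.8 mm.

d ≈ 38.8 mm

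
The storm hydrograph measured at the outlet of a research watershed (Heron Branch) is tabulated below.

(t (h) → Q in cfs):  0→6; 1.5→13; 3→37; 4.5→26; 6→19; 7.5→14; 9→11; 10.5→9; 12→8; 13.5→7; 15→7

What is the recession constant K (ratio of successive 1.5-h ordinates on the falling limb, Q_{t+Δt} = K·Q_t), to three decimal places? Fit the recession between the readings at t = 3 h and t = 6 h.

Using the recession-limb readings at t = 3 h and t = 6 h: Q falls from 37 to 19 cfs over 2 intervals.
K = (Q₂/Q₁)^(1/2) = (19/37)^(1/2) = 0.717.

K ≈ 0.717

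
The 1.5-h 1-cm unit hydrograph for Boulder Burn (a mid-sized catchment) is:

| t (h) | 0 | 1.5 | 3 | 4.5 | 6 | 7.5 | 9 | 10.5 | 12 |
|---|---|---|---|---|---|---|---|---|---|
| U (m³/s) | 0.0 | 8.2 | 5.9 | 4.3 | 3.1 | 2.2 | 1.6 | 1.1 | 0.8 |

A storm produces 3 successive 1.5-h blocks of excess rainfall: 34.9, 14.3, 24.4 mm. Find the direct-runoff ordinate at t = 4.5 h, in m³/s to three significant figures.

By discrete convolution, Q_j = Σ (P_i / 10 mm) · U_{j−i}.
At t = 4.5 h (j=3): Q = (34.9/10)·4.3 + (14.3/10)·5.9 + (24.4/10)·8.2 = 43.5 m³/s.

Q ≈ 43.5 m³/s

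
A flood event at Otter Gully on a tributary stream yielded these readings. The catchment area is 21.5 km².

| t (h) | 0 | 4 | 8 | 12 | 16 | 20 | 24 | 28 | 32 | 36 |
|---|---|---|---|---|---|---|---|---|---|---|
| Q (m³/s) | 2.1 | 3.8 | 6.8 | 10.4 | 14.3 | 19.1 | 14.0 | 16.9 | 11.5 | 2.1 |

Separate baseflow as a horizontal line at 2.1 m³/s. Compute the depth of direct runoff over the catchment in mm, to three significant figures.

Direct runoff: 0.0, 1.7, 4.7, 8.3, 12.2, 17.0, 11.9, 14.8, 9.4, 0.0 m³/s; ΣQ_DR = 80.00 m³/s.
V = ΣQ_DR · Δt = 80.00 × 14400 s = 1.152 × 10^6 m³.
Over A = 21.5 km², depth = V / A = 53.6 mm.

d ≈ 53.6 mm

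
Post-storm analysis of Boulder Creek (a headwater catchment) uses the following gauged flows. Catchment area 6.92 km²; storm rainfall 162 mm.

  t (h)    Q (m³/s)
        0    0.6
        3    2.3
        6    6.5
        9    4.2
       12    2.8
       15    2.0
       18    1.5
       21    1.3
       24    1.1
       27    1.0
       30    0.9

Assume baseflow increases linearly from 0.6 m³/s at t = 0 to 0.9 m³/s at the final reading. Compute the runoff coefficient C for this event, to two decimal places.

C ≈ 0.15

ΣQ_DR = 15.95 m³/s; V = ΣQ_DR·Δt = 1.723 × 10^5 m³.
Runoff depth d = V / A = 24.89 mm.
C = d / P = 24.89 / 162 = 0.15.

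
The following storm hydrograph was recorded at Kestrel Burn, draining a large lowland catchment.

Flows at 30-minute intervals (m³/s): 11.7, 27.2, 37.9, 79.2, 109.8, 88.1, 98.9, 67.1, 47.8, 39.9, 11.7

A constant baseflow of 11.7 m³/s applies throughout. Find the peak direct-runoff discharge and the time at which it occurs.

Q_p = 98.1 m³/s at t = 2 h

Subtracting baseflow gives direct-runoff ordinates: 0.0, 15.5, 26.2, 67.5, 98.1, 76.4, 87.2, 55.4, 36.1, 28.2, 0.0 m³/s.
The maximum is 98.1 m³/s, occurring at the reading for t = 2 h.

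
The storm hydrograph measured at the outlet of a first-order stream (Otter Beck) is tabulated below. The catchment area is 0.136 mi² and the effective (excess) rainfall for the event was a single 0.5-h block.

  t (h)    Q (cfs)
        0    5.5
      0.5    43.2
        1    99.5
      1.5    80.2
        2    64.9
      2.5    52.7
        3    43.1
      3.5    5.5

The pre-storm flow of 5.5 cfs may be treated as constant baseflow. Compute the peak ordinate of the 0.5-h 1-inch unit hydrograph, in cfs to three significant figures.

U_p ≈ 47.1 cfs

Direct runoff: 0.0, 37.7, 94.0, 74.7, 59.4, 47.2, 37.6, 0.0 cfs; ΣQ_DR = 350.6 cfs, peak = 94.0 cfs.
Runoff depth d = ΣQ_DR·Δt / A = 350.6 × 1800 / (0.136 mi²) = 1.997 in.
The 1-inch UH is the DRH scaled by (1 in)/d, so U_p = 94.0 × 1/1.997 = 47.1 cfs.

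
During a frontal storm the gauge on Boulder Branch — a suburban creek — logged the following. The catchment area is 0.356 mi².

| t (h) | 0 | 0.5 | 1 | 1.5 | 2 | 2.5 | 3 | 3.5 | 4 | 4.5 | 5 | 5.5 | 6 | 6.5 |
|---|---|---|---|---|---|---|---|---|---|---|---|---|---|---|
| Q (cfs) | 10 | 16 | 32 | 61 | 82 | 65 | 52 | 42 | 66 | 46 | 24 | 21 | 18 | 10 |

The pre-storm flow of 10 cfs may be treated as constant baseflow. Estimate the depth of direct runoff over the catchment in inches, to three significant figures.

d ≈ 0.881 in

Direct runoff: 0.0, 6.0, 22.0, 51.0, 72.0, 55.0, 42.0, 32.0, 56.0, 36.0, 14.0, 11.0, 8.0, 0.0 cfs; ΣQ_DR = 405.0 cfs.
V = ΣQ_DR · Δt = 405.0 × 1800 s = 7.290 × 10^5 ft³.
Over A = 0.356 mi², depth = V / A = 0.881 in.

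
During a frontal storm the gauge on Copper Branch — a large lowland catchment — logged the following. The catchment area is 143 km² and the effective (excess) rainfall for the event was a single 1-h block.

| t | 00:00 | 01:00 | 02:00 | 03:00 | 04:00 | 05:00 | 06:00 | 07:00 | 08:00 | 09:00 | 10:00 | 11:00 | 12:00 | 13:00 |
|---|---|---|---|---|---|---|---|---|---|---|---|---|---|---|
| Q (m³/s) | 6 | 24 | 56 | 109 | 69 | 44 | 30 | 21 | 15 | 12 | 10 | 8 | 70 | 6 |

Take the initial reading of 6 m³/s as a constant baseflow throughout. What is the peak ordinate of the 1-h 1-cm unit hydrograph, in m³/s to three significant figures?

Direct runoff: 0.0, 18.0, 50.0, 103.0, 63.0, 38.0, 24.0, 15.0, 9.0, 6.0, 4.0, 2.0, 64.0, 0.0 m³/s; ΣQ_DR = 396.0 m³/s, peak = 103.0 m³/s.
Runoff depth d = ΣQ_DR·Δt / A = 396.0 × 3600 / (143 km²) = 9.969 mm.
The 1-cm UH is the DRH scaled by (10 mm)/d, so U_p = 103.0 × 10/9.969 = 103 m³/s.

U_p ≈ 103 m³/s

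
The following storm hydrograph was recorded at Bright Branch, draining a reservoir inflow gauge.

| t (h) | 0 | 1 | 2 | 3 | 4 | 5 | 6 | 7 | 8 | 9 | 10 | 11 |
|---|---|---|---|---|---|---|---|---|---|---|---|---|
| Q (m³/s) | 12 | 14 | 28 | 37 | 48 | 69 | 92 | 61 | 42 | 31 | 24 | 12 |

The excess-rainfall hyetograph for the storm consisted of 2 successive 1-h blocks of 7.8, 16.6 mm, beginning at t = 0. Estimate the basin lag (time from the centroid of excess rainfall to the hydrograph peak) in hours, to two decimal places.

Centroid of excess rainfall: t_c = Σ P_i·t̄_i / ΣP_i = 1.1803 h (block centres at 0.5, 1.5 h).
Hydrograph peak occurs at t = 6 h, so basin lag t_L = 6 − 1.1803 = 4.82 h.

t_L ≈ 4.82 h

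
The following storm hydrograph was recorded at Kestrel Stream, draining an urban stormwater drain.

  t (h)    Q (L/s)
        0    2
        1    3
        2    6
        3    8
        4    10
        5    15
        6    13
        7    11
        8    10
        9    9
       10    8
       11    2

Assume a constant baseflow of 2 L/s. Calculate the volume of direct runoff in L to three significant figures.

Direct-runoff ordinates (Q − Q_b): 0.0, 1.0, 4.0, 6.0, 8.0, 13.0, 11.0, 9.0, 8.0, 7.0, 6.0, 0.0 L/s.
ΣQ_DR = 73.00 L/s.
With Δt = 1 h = 3600 s, V = ΣQ_DR · Δt = 73.00 × 3600 = 2.63 × 10^5 L.

V ≈ 2.63 × 10^5 L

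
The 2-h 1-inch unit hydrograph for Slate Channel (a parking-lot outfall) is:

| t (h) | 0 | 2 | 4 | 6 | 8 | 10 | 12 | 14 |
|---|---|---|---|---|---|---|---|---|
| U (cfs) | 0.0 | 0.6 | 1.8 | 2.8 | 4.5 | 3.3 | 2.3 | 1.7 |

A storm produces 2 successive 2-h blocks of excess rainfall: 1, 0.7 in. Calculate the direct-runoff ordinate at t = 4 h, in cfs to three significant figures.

By discrete convolution, Q_j = Σ (P_i / 1 in) · U_{j−i}.
At t = 4 h (j=2): Q = (1/1)·1.8 + (0.7/1)·0.6 = 2.22 cfs.

Q ≈ 2.22 cfs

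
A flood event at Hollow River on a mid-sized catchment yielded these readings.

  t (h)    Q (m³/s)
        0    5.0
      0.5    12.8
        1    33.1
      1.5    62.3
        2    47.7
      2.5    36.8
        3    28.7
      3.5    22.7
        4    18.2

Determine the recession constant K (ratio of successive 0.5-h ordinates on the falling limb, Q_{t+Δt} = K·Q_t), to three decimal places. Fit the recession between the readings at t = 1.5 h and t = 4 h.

K ≈ 0.782

Using the recession-limb readings at t = 1.5 h and t = 4 h: Q falls from 62.3 to 18.2 m³/s over 5 intervals.
K = (Q₂/Q₁)^(1/5) = (18.2/62.3)^(1/5) = 0.782.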